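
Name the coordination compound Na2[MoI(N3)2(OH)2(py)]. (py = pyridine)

sodium diazidodihydroxoiodo(pyridine)molybdate(III)

The 2 sodium counter-ions carry a total charge of +2, so each complex ion is 2−.
Ligand charges: 2×azido (-1 each), 2×hydroxo (-1 each), 1×iodo (-1 each), 1×pyridine (neutral); total -5. So Mo + (-5) = 2−, giving Mo = +3.
Ligands are named alphabetically: azido before hydroxo before iodo before pyridine.
The complex ion is anionic, so molybdenum takes the -ate form molybdate(III).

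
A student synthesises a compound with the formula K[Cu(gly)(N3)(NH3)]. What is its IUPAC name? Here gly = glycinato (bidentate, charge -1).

The 1 potassium counter-ion carries a total charge of +1, so each complex ion is 1−.
Ligand charges: 1×glycinato (-1 each), 1×ammine (neutral), 1×azido (-1 each); total -2. So Cu + (-2) = 1−, giving Cu = +1.
The complex ion is anionic, so copper takes the -ate form cuprate(I).

potassium ammineazido(glycinato)cuprate(I)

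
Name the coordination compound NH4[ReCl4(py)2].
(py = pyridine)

The 1 ammonium counter-ion carries a total charge of +1, so each complex ion is 1−.
Ligand charges: 4×chloro (-1 each), 2×pyridine (neutral); total -4. So Re + (-4) = 1−, giving Re = +3.
The complex ion is anionic, so rhenium takes the -ate form rhenate(III).

ammonium tetrachlorobis(pyridine)rhenate(III)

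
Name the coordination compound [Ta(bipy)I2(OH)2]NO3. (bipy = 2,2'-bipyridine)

The 1 nitrate counter-ion carries a total charge of -1, so each complex ion is 1+.
Ligand charges: 1×2,2'-bipyridine (neutral), 2×iodo (-1 each), 2×hydroxo (-1 each); total -4. So Ta + (-4) = 1+, giving Ta = +5.
Ligands are named alphabetically: bipyridine before hydroxo before iodo.

(2,2'-bipyridine)dihydroxodiiodotantalum(V) nitrate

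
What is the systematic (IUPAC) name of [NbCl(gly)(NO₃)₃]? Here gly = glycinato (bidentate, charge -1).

There is no counter-ion, so the complex is neutral overall.
Ligand charges: 3×nitrato (-1 each), 1×glycinato (-1 each), 1×chloro (-1 each); total -5. So Nb + (-5) = 0, giving Nb = +5.
Ligands are named alphabetically: chloro before glycinato before nitrato.

chloro(glycinato)trinitratoniobium(V)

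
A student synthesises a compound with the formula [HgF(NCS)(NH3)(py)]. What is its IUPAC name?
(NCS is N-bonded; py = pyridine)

amminefluoroisothiocyanato(pyridine)mercury(II)

There is no counter-ion, so the complex is neutral overall.
Ligand charges: 1×isothiocyanato (-1 each), 1×ammine (neutral), 1×pyridine (neutral), 1×fluoro (-1 each); total -2. So Hg + (-2) = 0, giving Hg = +2.
Ligands are named alphabetically: ammine before fluoro before isothiocyanato before pyridine.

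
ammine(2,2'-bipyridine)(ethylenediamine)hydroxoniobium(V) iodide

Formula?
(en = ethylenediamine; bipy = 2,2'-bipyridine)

[Nb(bipy)(en)(NH3)(OH)]I4

Ligands: 1 ammine (NH3, neutral), 1 ethylenediamine (en, neutral), 1 hydroxo (OH, -1), 1 2,2'-bipyridine (bipy, neutral). Ligand charge sum = -1.
With Nb in oxidation state +5, the complex ion is [Nb...]^4+.
Charge balance with iodide (-1) requires 1 complex ion per 4 iodide.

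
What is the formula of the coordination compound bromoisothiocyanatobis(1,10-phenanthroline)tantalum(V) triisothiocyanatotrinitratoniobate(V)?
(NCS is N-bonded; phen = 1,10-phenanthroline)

[TaBr(NCS)(phen)2][Nb(NCS)3(NO3)3]3

Cation [Ta…]: ligand charges -2, Ta(V) ⇒ ion charge 3+.
Anion [Nb…]: ligand charges -6, Nb(V) ⇒ ion charge 1−.
One 3+ cation requires 3 of the 1− anion.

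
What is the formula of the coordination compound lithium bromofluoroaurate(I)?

Ligands: 1 bromo (Br, -1), 1 fluoro (F, -1). Ligand charge sum = -2.
With Au in oxidation state +1, the complex ion is [Au...]^1−.
Charge balance with lithium (+1) requires 1 complex ion per 1 lithium.

Li[AuBrF]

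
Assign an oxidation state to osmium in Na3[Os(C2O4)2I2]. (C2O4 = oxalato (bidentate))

+3

3 sodium outside the brackets (+1 each) → the complex ion is 3−.
Ligand charges: 2×I = -2; 2×C2O4 = -4; sum -6.
Os + (-6) = 3− ⇒ Os is +3.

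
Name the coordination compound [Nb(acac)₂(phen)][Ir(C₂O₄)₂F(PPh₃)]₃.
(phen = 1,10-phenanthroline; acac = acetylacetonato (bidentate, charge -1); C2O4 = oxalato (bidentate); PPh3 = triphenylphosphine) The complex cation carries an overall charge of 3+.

Both ions are complex: the cation is named first with the plain metal name, the anion second with the -ate form; each ion's ligands are alphabetised independently.
The complex cation is given as 3+; its ligand charges sum to -2, so Nb = +5.
With 3 anions per cation, each anion must be 3/3 = 1−.
Anion: ligand charges sum to -5; for the ion to be 1−, Ir = +4.

bis(acetylacetonato)(1,10-phenanthroline)niobium(V) fluorodioxalato(triphenylphosphine)iridate(IV)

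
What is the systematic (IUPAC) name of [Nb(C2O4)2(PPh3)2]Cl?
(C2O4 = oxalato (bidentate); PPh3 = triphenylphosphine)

The 1 chloride counter-ion carries a total charge of -1, so each complex ion is 1+.
Ligand charges: 2×oxalato (-2 each), 2×triphenylphosphine (neutral); total -4. So Nb + (-4) = 1+, giving Nb = +5.
Ligands are named alphabetically: oxalato before triphenylphosphine.

dioxalatobis(triphenylphosphine)niobium(V) chloride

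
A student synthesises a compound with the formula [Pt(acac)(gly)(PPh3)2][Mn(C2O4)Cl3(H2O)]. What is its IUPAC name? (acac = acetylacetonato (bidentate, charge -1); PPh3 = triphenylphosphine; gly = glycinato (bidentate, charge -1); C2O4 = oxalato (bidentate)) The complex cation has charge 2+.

(acetylacetonato)(glycinato)bis(triphenylphosphine)platinum(IV) aquatrichlorooxalatomanganate(III)

Both ions are complex: the cation is named first with the plain metal name, the anion second with the -ate form; each ion's ligands are alphabetised independently.
The complex cation is given as 2+; its ligand charges sum to -2, so Pt = +4.
A 1:1 salt means the anion carries the equal and opposite charge, 2−.
Anion: ligand charges sum to -5; for the ion to be 2−, Mn = +3.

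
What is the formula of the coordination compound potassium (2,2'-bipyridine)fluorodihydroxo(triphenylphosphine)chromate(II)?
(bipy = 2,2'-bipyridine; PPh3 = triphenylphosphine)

Ligands: 1 fluoro (F, -1), 2 hydroxo (OH, -1), 1 2,2'-bipyridine (bipy, neutral), 1 triphenylphosphine (PPh3, neutral). Ligand charge sum = -3.
With Cr in oxidation state +2, the complex ion is [Cr...]^1−.
Charge balance with potassium (+1) requires 1 complex ion per 1 potassium.

K[Cr(bipy)F(OH)2(PPh3)]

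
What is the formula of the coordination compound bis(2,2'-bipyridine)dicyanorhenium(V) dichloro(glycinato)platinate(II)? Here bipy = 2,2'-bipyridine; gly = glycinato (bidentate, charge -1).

Cation [Re…]: ligand charges -2, Re(V) ⇒ ion charge 3+.
Anion [Pt…]: ligand charges -3, Pt(II) ⇒ ion charge 1−.

[Re(bipy)2(CN)2][PtCl2(gly)]3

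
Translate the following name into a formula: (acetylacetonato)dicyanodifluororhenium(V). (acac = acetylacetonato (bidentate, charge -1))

[Re(acac)(CN)2F2]

Ligands: 2 cyano (CN, -1), 1 acetylacetonato (acac, -1), 2 fluoro (F, -1). Ligand charge sum = -5.
With Re in oxidation state +5, the complex ion is [Re...].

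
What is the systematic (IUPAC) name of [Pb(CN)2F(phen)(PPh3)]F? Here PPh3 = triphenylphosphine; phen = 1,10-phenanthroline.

The 1 fluoride counter-ion carries a total charge of -1, so each complex ion is 1+.
Ligand charges: 2×cyano (-1 each), 1×triphenylphosphine (neutral), 1×1,10-phenanthroline (neutral), 1×fluoro (-1 each); total -3. So Pb + (-3) = 1+, giving Pb = +4.
Ligands are named alphabetically: cyano before fluoro before phenanthroline before triphenylphosphine.

dicyanofluoro(1,10-phenanthroline)(triphenylphosphine)lead(IV) fluoride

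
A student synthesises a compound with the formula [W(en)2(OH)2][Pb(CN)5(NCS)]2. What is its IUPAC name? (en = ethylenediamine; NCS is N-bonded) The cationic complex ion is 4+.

The complex cation is given as 4+; its ligand charges sum to -2, so W = +6.
With 2 anions per cation, each anion must be 4/2 = 2−.
Anion: ligand charges sum to -6; for the ion to be 2−, Pb = +4.

bis(ethylenediamine)dihydroxotungsten(VI) pentacyanoisothiocyanatoplumbate(IV)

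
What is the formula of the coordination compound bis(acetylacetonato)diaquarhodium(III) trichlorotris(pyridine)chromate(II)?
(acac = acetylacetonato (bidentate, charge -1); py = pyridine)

[Rh(acac)2(H2O)2][CrCl3(py)3]

Cation [Rh…]: ligand charges -2, Rh(III) ⇒ ion charge 1+.
Anion [Cr…]: ligand charges -3, Cr(II) ⇒ ion charge 1−.
One 1+ cation balances one 1− anion.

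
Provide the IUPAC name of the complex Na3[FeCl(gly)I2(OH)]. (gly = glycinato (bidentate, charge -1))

The 3 sodium counter-ions carry a total charge of +3, so each complex ion is 3−.
Ligand charges: 1×glycinato (-1 each), 1×chloro (-1 each), 1×hydroxo (-1 each), 2×iodo (-1 each); total -5. So Fe + (-5) = 3−, giving Fe = +2.
Ligands are named alphabetically: chloro before glycinato before hydroxo before iodo.
The complex ion is anionic, so iron takes the -ate form ferrate(II).

sodium chloro(glycinato)hydroxodiiodoferrate(II)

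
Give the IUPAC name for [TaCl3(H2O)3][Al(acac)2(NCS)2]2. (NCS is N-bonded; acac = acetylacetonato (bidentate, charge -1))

triaquatrichlorotantalum(V) bis(acetylacetonato)diisothiocyanatoaluminate(III)

Both ions are complex: the cation is named first with the plain metal name, the anion second with the -ate form; each ion's ligands are alphabetised independently.
Aluminium is always +3 in its complexes; the anion's ligand charges sum to -4, so the complex anion is 1−.
With 2 anions per cation, the cation must be 2×1 = 2+.
Cation: ligand charges sum to -3; for the ion to be 2+, Ta = +5.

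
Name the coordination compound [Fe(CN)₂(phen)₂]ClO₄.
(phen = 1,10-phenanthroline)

The 1 perchlorate counter-ion carries a total charge of -1, so each complex ion is 1+.
Ligand charges: 2×1,10-phenanthroline (neutral), 2×cyano (-1 each); total -2. So Fe + (-2) = 1+, giving Fe = +3.
Ligands are named alphabetically: cyano before phenanthroline.

dicyanobis(1,10-phenanthroline)iron(III) perchlorate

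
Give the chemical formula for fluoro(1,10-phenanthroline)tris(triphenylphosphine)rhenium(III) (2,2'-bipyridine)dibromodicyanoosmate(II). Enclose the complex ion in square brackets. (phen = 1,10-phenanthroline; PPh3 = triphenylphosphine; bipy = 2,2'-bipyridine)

[ReF(phen)(PPh3)3][Os(bipy)Br2(CN)2]

Cation [Re…]: ligand charges -1, Re(III) ⇒ ion charge 2+.
Anion [Os…]: ligand charges -4, Os(II) ⇒ ion charge 2−.
One 2+ cation balances one 2− anion.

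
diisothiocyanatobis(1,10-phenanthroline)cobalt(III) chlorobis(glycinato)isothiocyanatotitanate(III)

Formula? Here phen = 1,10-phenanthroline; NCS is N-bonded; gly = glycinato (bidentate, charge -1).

Cation [Co…]: ligand charges -2, Co(III) ⇒ ion charge 1+.
Anion [Ti…]: ligand charges -4, Ti(III) ⇒ ion charge 1−.
One 1+ cation balances one 1− anion.

[Co(NCS)2(phen)2][TiCl(gly)2(NCS)]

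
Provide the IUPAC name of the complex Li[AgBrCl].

The 1 lithium counter-ion carries a total charge of +1, so each complex ion is 1−.
Ligand charges: 1×chloro (-1 each), 1×bromo (-1 each); total -2. So Ag + (-2) = 1−, giving Ag = +1.
The complex ion is anionic, so silver takes the -ate form argentate(I).

lithium bromochloroargentate(I)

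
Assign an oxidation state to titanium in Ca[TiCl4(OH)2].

+4

1 calcium outside the brackets (+2 each) → the complex ion is 2−.
Ligand charges: 4×Cl = -4; 2×OH = -2; sum -6.
Ti + (-6) = 2− ⇒ Ti is +4.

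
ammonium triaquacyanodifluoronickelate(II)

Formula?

Ligands: 2 fluoro (F, -1), 1 cyano (CN, -1), 3 aqua (H2O, neutral). Ligand charge sum = -3.
With Ni in oxidation state +2, the complex ion is [Ni...]^1−.
Charge balance with ammonium (+1) requires 1 complex ion per 1 ammonium.

NH4[Ni(CN)F2(H2O)3]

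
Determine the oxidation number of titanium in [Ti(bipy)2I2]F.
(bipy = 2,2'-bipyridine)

1 fluoride outside the brackets (-1 each) → the complex ion is 1+.
Ligand charges: 2×bipy neutral; 2×I = -2; sum -2.
Ti + (-2) = 1+ ⇒ Ti is +3.

+3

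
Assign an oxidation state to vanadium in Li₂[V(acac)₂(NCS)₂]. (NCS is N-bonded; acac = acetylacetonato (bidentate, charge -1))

+2

2 lithium outside the brackets (+1 each) → the complex ion is 2−.
Ligand charges: 2×NCS = -2; 2×acac = -2; sum -4.
V + (-4) = 2− ⇒ V is +2.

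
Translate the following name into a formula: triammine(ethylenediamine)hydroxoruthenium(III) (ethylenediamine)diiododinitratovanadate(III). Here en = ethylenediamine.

[Ru(en)(NH3)3(OH)][V(en)I2(NO3)2]2

Cation [Ru…]: ligand charges -1, Ru(III) ⇒ ion charge 2+.
Anion [V…]: ligand charges -4, V(III) ⇒ ion charge 1−.
One 2+ cation requires 2 of the 1− anion.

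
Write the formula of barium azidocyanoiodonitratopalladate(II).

Ba[Pd(CN)I(N3)(NO3)]

Ligands: 1 iodo (I, -1), 1 nitrato (NO3, -1), 1 cyano (CN, -1), 1 azido (N3, -1). Ligand charge sum = -4.
With Pd in oxidation state +2, the complex ion is [Pd...]^2−.
Charge balance with barium (+2) requires 1 complex ion per 1 barium.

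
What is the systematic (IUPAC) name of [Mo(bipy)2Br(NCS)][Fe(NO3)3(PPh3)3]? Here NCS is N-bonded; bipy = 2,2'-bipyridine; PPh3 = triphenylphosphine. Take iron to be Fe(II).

Fe is given as +2; the anion's ligand charges sum to -3, so the complex anion is 1−.
A 1:1 salt means the cation carries the equal and opposite charge, 1+.
Cation: ligand charges sum to -2; for the ion to be 1+, Mo = +3.

bis(2,2'-bipyridine)bromoisothiocyanatomolybdenum(III) trinitratotris(triphenylphosphine)ferrate(II)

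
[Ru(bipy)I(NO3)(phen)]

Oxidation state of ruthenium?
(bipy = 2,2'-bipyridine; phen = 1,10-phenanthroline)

No counter-ion: the bracketed complex is neutral.
Ligand charges: 1×bipy neutral; 1×NO3 = -1; 1×phen neutral; 1×I = -1; sum -2.
Ru + (-2) = 0 ⇒ Ru is +2.

+2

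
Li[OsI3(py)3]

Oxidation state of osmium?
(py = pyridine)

1 lithium outside the brackets (+1 each) → the complex ion is 1−.
Ligand charges: 3×py neutral; 3×I = -3; sum -3.
Os + (-3) = 1− ⇒ Os is +2.

+2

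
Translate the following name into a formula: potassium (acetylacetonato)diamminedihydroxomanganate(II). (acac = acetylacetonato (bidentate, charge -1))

K[Mn(acac)(NH3)2(OH)2]

Ligands: 2 ammine (NH3, neutral), 1 acetylacetonato (acac, -1), 2 hydroxo (OH, -1). Ligand charge sum = -3.
With Mn in oxidation state +2, the complex ion is [Mn...]^1−.
Charge balance with potassium (+1) requires 1 complex ion per 1 potassium.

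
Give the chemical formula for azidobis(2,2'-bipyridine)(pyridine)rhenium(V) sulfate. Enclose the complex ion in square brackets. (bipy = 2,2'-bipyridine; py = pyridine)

Ligands: 1 azido (N3, -1), 2 2,2'-bipyridine (bipy, neutral), 1 pyridine (py, neutral). Ligand charge sum = -1.
Charge balance with sulfate (-2) requires 1 complex ion per 2 sulfate.

[Re(bipy)2(N3)(py)](SO4)2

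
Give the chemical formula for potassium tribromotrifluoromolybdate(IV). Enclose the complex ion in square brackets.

Ligands: 3 fluoro (F, -1), 3 bromo (Br, -1). Ligand charge sum = -6.
With Mo in oxidation state +4, the complex ion is [Mo...]^2−.
Charge balance with potassium (+1) requires 1 complex ion per 2 potassium.

K2[MoBr3F3]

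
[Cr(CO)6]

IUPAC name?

hexacarbonylchromium(0)

There is no counter-ion, so the complex is neutral overall.
Ligand charges: 6×carbonyl (neutral); total 0. So Cr + (0) = 0, giving Cr = 0.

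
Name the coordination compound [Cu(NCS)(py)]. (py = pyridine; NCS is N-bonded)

isothiocyanato(pyridine)copper(I)

There is no counter-ion, so the complex is neutral overall.
Ligand charges: 1×pyridine (neutral), 1×isothiocyanato (-1 each); total -1. So Cu + (-1) = 0, giving Cu = +1.
Ligands are named alphabetically: isothiocyanato before pyridine.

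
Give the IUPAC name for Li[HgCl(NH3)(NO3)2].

lithium amminechlorodinitratomercurate(II)

The 1 lithium counter-ion carries a total charge of +1, so each complex ion is 1−.
Ligand charges: 2×nitrato (-1 each), 1×chloro (-1 each), 1×ammine (neutral); total -3. So Hg + (-3) = 1−, giving Hg = +2.
The complex ion is anionic, so mercury takes the -ate form mercurate(II).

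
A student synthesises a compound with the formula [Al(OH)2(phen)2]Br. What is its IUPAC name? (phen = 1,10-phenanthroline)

dihydroxobis(1,10-phenanthroline)aluminium(III) bromide

The 1 bromide counter-ion carries a total charge of -1, so each complex ion is 1+.
Ligand charges: 2×hydroxo (-1 each), 2×1,10-phenanthroline (neutral); total -2. So Al + (-2) = 1+, giving Al = +3.
Ligands are named alphabetically: hydroxo before phenanthroline.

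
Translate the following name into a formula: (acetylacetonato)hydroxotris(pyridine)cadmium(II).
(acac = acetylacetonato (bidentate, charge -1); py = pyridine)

[Cd(acac)(OH)(py)3]

Ligands: 1 acetylacetonato (acac, -1), 3 pyridine (py, neutral), 1 hydroxo (OH, -1). Ligand charge sum = -2.
With Cd in oxidation state +2, the complex ion is [Cd...].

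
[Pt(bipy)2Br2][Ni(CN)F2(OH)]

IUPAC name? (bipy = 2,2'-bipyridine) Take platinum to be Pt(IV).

bis(2,2'-bipyridine)dibromoplatinum(IV) cyanodifluorohydroxonickelate(II)

Pt is given as +4; the cation's ligand charges sum to -2, so the complex cation is 2+.
A 1:1 salt means the anion carries the equal and opposite charge, 2−.
Anion: ligand charges sum to -4; for the ion to be 2−, Ni = +2.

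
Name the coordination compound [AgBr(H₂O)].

There is no counter-ion, so the complex is neutral overall.
Ligand charges: 1×bromo (-1 each), 1×aqua (neutral); total -1. So Ag + (-1) = 0, giving Ag = +1.
Ligands are named alphabetically: aqua before bromo.

aquabromosilver(I)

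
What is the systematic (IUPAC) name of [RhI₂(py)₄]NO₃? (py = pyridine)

The 1 nitrate counter-ion carries a total charge of -1, so each complex ion is 1+.
Ligand charges: 2×iodo (-1 each), 4×pyridine (neutral); total -2. So Rh + (-2) = 1+, giving Rh = +3.
Ligands are named alphabetically: iodo before pyridine.

diiodotetrakis(pyridine)rhodium(III) nitrate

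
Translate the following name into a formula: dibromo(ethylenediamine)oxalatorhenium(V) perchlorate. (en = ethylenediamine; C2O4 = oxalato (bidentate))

Ligands: 1 ethylenediamine (en, neutral), 1 oxalato (C2O4, -2), 2 bromo (Br, -1). Ligand charge sum = -4.
With Re in oxidation state +5, the complex ion is [Re...]^1+.
Charge balance with perchlorate (-1) requires 1 complex ion per 1 perchlorate.

[ReBr2(C2O4)(en)]ClO4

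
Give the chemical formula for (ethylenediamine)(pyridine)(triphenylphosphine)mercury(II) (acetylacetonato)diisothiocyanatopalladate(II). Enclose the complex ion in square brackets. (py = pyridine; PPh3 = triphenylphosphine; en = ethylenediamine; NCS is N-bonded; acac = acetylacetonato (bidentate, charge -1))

Cation [Hg…]: ligand charges 0, Hg(II) ⇒ ion charge 2+.
Anion [Pd…]: ligand charges -3, Pd(II) ⇒ ion charge 1−.
One 2+ cation requires 2 of the 1− anion.

[Hg(en)(PPh3)(py)][Pd(acac)(NCS)2]2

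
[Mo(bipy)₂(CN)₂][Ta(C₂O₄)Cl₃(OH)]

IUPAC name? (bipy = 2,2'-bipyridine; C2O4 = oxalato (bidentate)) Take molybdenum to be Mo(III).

bis(2,2'-bipyridine)dicyanomolybdenum(III) trichlorohydroxooxalatotantalate(V)

Mo is given as +3; the cation's ligand charges sum to -2, so the complex cation is 1+.
A 1:1 salt means the anion carries the equal and opposite charge, 1−.
Anion: ligand charges sum to -6; for the ion to be 1−, Ta = +5.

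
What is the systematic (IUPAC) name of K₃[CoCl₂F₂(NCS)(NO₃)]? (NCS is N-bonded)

potassium dichlorodifluoroisothiocyanatonitratocobaltate(III)

The 3 potassium counter-ions carry a total charge of +3, so each complex ion is 3−.
Ligand charges: 1×nitrato (-1 each), 2×fluoro (-1 each), 1×isothiocyanato (-1 each), 2×chloro (-1 each); total -6. So Co + (-6) = 3−, giving Co = +3.
Ligands are named alphabetically: chloro before fluoro before isothiocyanato before nitrato.
The complex ion is anionic, so cobalt takes the -ate form cobaltate(III).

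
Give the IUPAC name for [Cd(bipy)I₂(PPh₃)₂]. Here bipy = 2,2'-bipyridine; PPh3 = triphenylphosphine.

There is no counter-ion, so the complex is neutral overall.
Ligand charges: 1×2,2'-bipyridine (neutral), 2×iodo (-1 each), 2×triphenylphosphine (neutral); total -2. So Cd + (-2) = 0, giving Cd = +2.
Ligands are named alphabetically: bipyridine before iodo before triphenylphosphine.

(2,2'-bipyridine)diiodobis(triphenylphosphine)cadmium(II)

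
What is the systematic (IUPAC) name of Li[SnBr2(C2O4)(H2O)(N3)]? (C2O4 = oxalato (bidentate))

lithium aquaazidodibromooxalatostannate(IV)

The 1 lithium counter-ion carries a total charge of +1, so each complex ion is 1−.
Ligand charges: 1×azido (-1 each), 1×aqua (neutral), 2×bromo (-1 each), 1×oxalato (-2 each); total -5. So Sn + (-5) = 1−, giving Sn = +4.
Ligands are named alphabetically: aqua before azido before bromo before oxalato.
The complex ion is anionic, so tin takes the -ate form stannate(IV).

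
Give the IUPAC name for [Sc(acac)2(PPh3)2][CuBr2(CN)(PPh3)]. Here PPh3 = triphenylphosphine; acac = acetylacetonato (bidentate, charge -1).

Both ions are complex: the cation is named first with the plain metal name, the anion second with the -ate form; each ion's ligands are alphabetised independently.
Scandium is always +3 in its complexes; the cation's ligand charges sum to -2, so the complex cation is 1+.
A 1:1 salt means the anion carries the equal and opposite charge, 1−.
Anion: ligand charges sum to -3; for the ion to be 1−, Cu = +2.

bis(acetylacetonato)bis(triphenylphosphine)scandium(III) dibromocyano(triphenylphosphine)cuprate(II)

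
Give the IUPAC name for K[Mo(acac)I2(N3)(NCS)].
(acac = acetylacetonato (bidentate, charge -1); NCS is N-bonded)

The 1 potassium counter-ion carries a total charge of +1, so each complex ion is 1−.
Ligand charges: 1×acetylacetonato (-1 each), 1×azido (-1 each), 2×iodo (-1 each), 1×isothiocyanato (-1 each); total -5. So Mo + (-5) = 1−, giving Mo = +4.
The complex ion is anionic, so molybdenum takes the -ate form molybdate(IV).

potassium (acetylacetonato)azidodiiodoisothiocyanatomolybdate(IV)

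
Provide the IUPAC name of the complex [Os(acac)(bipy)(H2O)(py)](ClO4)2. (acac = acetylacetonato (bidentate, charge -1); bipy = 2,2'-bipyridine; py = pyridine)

(acetylacetonato)aqua(2,2'-bipyridine)(pyridine)osmium(III) perchlorate

The 2 perchlorate counter-ions carry a total charge of -2, so each complex ion is 2+.
Ligand charges: 1×aqua (neutral), 1×acetylacetonato (-1 each), 1×2,2'-bipyridine (neutral), 1×pyridine (neutral); total -1. So Os + (-1) = 2+, giving Os = +3.
Ligands are named alphabetically: acetylacetonato before aqua before bipyridine before pyridine.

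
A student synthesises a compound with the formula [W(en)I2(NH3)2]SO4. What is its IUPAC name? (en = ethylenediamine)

The 1 sulfate counter-ion carries a total charge of -2, so each complex ion is 2+.
Ligand charges: 1×ethylenediamine (neutral), 2×iodo (-1 each), 2×ammine (neutral); total -2. So W + (-2) = 2+, giving W = +4.
Ligands are named alphabetically: ammine before ethylenediamine before iodo.

diammine(ethylenediamine)diiodotungsten(IV) sulfate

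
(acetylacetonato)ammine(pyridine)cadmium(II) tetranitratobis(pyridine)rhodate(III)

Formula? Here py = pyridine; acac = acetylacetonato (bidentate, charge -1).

[Cd(acac)(NH3)(py)][Rh(NO3)4(py)2]

Cation [Cd…]: ligand charges -1, Cd(II) ⇒ ion charge 1+.
Anion [Rh…]: ligand charges -4, Rh(III) ⇒ ion charge 1−.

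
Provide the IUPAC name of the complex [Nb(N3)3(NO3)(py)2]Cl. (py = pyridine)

The 1 chloride counter-ion carries a total charge of -1, so each complex ion is 1+.
Ligand charges: 1×nitrato (-1 each), 2×pyridine (neutral), 3×azido (-1 each); total -4. So Nb + (-4) = 1+, giving Nb = +5.
Ligands are named alphabetically: azido before nitrato before pyridine.

triazidonitratobis(pyridine)niobium(V) chloride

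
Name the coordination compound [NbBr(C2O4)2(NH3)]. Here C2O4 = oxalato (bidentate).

There is no counter-ion, so the complex is neutral overall.
Ligand charges: 1×ammine (neutral), 2×oxalato (-2 each), 1×bromo (-1 each); total -5. So Nb + (-5) = 0, giving Nb = +5.
Ligands are named alphabetically: ammine before bromo before oxalato.

amminebromodioxalatoniobium(V)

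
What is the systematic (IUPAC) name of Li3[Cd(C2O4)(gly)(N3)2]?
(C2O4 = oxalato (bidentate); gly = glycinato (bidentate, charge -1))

The 3 lithium counter-ions carry a total charge of +3, so each complex ion is 3−.
Ligand charges: 2×azido (-1 each), 1×oxalato (-2 each), 1×glycinato (-1 each); total -5. So Cd + (-5) = 3−, giving Cd = +2.
Ligands are named alphabetically: azido before glycinato before oxalato.
The complex ion is anionic, so cadmium takes the -ate form cadmate(II).

lithium diazido(glycinato)oxalatocadmate(II)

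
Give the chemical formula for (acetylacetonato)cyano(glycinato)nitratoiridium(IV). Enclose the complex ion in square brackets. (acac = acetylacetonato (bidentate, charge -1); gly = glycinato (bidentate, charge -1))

[Ir(acac)(CN)(gly)(NO3)]

Ligands: 1 acetylacetonato (acac, -1), 1 glycinato (gly, -1), 1 cyano (CN, -1), 1 nitrato (NO3, -1). Ligand charge sum = -4.
With Ir in oxidation state +4, the complex ion is [Ir...].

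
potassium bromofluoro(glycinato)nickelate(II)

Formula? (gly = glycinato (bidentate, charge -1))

Ligands: 1 bromo (Br, -1), 1 glycinato (gly, -1), 1 fluoro (F, -1). Ligand charge sum = -3.
Charge balance with potassium (+1) requires 1 complex ion per 1 potassium.

K[NiBrF(gly)]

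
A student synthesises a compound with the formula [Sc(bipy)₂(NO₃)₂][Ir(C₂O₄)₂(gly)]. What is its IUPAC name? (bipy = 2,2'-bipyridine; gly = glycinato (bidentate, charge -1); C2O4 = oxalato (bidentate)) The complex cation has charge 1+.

Both ions are complex: the cation is named first with the plain metal name, the anion second with the -ate form; each ion's ligands are alphabetised independently.
The complex cation is given as 1+; its ligand charges sum to -2, so Sc = +3.
A 1:1 salt means the anion carries the equal and opposite charge, 1−.
Anion: ligand charges sum to -5; for the ion to be 1−, Ir = +4.

bis(2,2'-bipyridine)dinitratoscandium(III) (glycinato)dioxalatoiridate(IV)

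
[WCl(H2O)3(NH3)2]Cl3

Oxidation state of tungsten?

3 chloride outside the brackets (-1 each) → the complex ion is 3+.
Ligand charges: 1×Cl = -1; 3×H2O neutral; 2×NH3 neutral; sum -1.
W + (-1) = 3+ ⇒ W is +4.

+4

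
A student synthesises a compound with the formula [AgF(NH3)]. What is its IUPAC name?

amminefluorosilver(I)

There is no counter-ion, so the complex is neutral overall.
Ligand charges: 1×fluoro (-1 each), 1×ammine (neutral); total -1. So Ag + (-1) = 0, giving Ag = +1.
Ligands are named alphabetically: ammine before fluoro.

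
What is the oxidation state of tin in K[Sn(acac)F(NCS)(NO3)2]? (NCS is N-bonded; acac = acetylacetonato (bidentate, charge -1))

+4

1 potassium outside the brackets (+1 each) → the complex ion is 1−.
Ligand charges: 1×F = -1; 1×NCS = -1; 2×NO3 = -2; 1×acac = -1; sum -5.
Sn + (-5) = 1− ⇒ Sn is +4.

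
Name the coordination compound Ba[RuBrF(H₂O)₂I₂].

The 1 barium counter-ion carries a total charge of +2, so each complex ion is 2−.
Ligand charges: 1×fluoro (-1 each), 1×bromo (-1 each), 2×aqua (neutral), 2×iodo (-1 each); total -4. So Ru + (-4) = 2−, giving Ru = +2.
Ligands are named alphabetically: aqua before bromo before fluoro before iodo.
The complex ion is anionic, so ruthenium takes the -ate form ruthenate(II).

barium diaquabromofluorodiiodoruthenate(II)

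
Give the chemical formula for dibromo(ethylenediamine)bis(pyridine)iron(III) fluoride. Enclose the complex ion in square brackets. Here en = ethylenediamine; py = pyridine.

Ligands: 2 bromo (Br, -1), 1 ethylenediamine (en, neutral), 2 pyridine (py, neutral). Ligand charge sum = -2.
With Fe in oxidation state +3, the complex ion is [Fe...]^1+.
Charge balance with fluoride (-1) requires 1 complex ion per 1 fluoride.

[FeBr2(en)(py)2]F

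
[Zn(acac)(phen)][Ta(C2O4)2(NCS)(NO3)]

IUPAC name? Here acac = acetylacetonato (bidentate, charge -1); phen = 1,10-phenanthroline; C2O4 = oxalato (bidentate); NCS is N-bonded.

(acetylacetonato)(1,10-phenanthroline)zinc(II) isothiocyanatonitratodioxalatotantalate(V)

Both ions are complex: the cation is named first with the plain metal name, the anion second with the -ate form; each ion's ligands are alphabetised independently.
Zinc is always +2 in its complexes; the cation's ligand charges sum to -1, so the complex cation is 1+.
A 1:1 salt means the anion carries the equal and opposite charge, 1−.
Anion: ligand charges sum to -6; for the ion to be 1−, Ta = +5.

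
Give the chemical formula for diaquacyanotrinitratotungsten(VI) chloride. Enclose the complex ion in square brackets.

Ligands: 1 cyano (CN, -1), 2 aqua (H2O, neutral), 3 nitrato (NO3, -1). Ligand charge sum = -4.
With W in oxidation state +6, the complex ion is [W...]^2+.
Charge balance with chloride (-1) requires 1 complex ion per 2 chloride.

[W(CN)(H2O)2(NO3)3]Cl2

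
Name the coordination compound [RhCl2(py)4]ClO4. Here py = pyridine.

dichlorotetrakis(pyridine)rhodium(III) perchlorate

The 1 perchlorate counter-ion carries a total charge of -1, so each complex ion is 1+.
Ligand charges: 2×chloro (-1 each), 4×pyridine (neutral); total -2. So Rh + (-2) = 1+, giving Rh = +3.
Ligands are named alphabetically: chloro before pyridine.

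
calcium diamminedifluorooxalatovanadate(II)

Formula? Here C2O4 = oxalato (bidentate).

Ligands: 2 fluoro (F, -1), 1 oxalato (C2O4, -2), 2 ammine (NH3, neutral). Ligand charge sum = -4.
With V in oxidation state +2, the complex ion is [V...]^2−.
Charge balance with calcium (+2) requires 1 complex ion per 1 calcium.

Ca[V(C2O4)F2(NH3)2]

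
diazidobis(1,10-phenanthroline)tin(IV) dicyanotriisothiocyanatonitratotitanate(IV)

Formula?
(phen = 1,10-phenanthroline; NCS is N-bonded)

[Sn(N3)2(phen)2][Ti(CN)2(NCS)3(NO3)]

Cation [Sn…]: ligand charges -2, Sn(IV) ⇒ ion charge 2+.
Anion [Ti…]: ligand charges -6, Ti(IV) ⇒ ion charge 2−.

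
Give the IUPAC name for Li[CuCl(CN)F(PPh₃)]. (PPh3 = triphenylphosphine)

The 1 lithium counter-ion carries a total charge of +1, so each complex ion is 1−.
Ligand charges: 1×cyano (-1 each), 1×chloro (-1 each), 1×triphenylphosphine (neutral), 1×fluoro (-1 each); total -3. So Cu + (-3) = 1−, giving Cu = +2.
Ligands are named alphabetically: chloro before cyano before fluoro before triphenylphosphine.
The complex ion is anionic, so copper takes the -ate form cuprate(II).

lithium chlorocyanofluoro(triphenylphosphine)cuprate(II)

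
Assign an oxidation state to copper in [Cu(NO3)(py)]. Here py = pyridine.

No counter-ion: the bracketed complex is neutral.
Ligand charges: 1×py neutral; 1×NO3 = -1; sum -1.
Cu + (-1) = 0 ⇒ Cu is +1.

+1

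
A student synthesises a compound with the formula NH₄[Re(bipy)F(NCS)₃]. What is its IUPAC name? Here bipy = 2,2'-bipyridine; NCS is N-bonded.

ammonium (2,2'-bipyridine)fluorotriisothiocyanatorhenate(III)

The 1 ammonium counter-ion carries a total charge of +1, so each complex ion is 1−.
Ligand charges: 1×2,2'-bipyridine (neutral), 1×fluoro (-1 each), 3×isothiocyanato (-1 each); total -4. So Re + (-4) = 1−, giving Re = +3.
The complex ion is anionic, so rhenium takes the -ate form rhenate(III).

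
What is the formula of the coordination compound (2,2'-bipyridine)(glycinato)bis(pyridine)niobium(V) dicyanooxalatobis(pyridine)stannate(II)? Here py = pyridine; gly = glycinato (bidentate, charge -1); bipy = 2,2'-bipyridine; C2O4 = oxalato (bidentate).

[Nb(bipy)(gly)(py)2][Sn(C2O4)(CN)2(py)2]2

Cation [Nb…]: ligand charges -1, Nb(V) ⇒ ion charge 4+.
Anion [Sn…]: ligand charges -4, Sn(II) ⇒ ion charge 2−.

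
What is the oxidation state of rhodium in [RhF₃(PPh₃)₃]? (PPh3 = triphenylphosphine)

No counter-ion: the bracketed complex is neutral.
Ligand charges: 3×F = -3; 3×PPh3 neutral; sum -3.
Rh + (-3) = 0 ⇒ Rh is +3.

+3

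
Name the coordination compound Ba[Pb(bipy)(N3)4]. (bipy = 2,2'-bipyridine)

The 1 barium counter-ion carries a total charge of +2, so each complex ion is 2−.
Ligand charges: 1×2,2'-bipyridine (neutral), 4×azido (-1 each); total -4. So Pb + (-4) = 2−, giving Pb = +2.
The complex ion is anionic, so lead takes the -ate form plumbate(II).

barium tetraazido(2,2'-bipyridine)plumbate(II)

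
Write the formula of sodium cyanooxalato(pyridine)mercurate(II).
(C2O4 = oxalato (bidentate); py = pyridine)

Na[Hg(C2O4)(CN)(py)]

Ligands: 1 cyano (CN, -1), 1 oxalato (C2O4, -2), 1 pyridine (py, neutral). Ligand charge sum = -3.
With Hg in oxidation state +2, the complex ion is [Hg...]^1−.
Charge balance with sodium (+1) requires 1 complex ion per 1 sodium.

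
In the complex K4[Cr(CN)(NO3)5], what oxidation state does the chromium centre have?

+2

4 potassium outside the brackets (+1 each) → the complex ion is 4−.
Ligand charges: 5×NO3 = -5; 1×CN = -1; sum -6.
Cr + (-6) = 4− ⇒ Cr is +2.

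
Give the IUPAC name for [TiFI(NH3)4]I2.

The 2 iodide counter-ions carry a total charge of -2, so each complex ion is 2+.
Ligand charges: 4×ammine (neutral), 1×fluoro (-1 each), 1×iodo (-1 each); total -2. So Ti + (-2) = 2+, giving Ti = +4.
Ligands are named alphabetically: ammine before fluoro before iodo.

tetraamminefluoroiodotitanium(IV) iodide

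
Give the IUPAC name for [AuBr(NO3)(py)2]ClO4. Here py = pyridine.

bromonitratobis(pyridine)gold(III) perchlorate

The 1 perchlorate counter-ion carries a total charge of -1, so each complex ion is 1+.
Ligand charges: 2×pyridine (neutral), 1×nitrato (-1 each), 1×bromo (-1 each); total -2. So Au + (-2) = 1+, giving Au = +3.
Ligands are named alphabetically: bromo before nitrato before pyridine.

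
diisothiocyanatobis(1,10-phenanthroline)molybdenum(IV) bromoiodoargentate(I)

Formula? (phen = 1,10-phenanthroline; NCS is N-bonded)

Cation [Mo…]: ligand charges -2, Mo(IV) ⇒ ion charge 2+.
Anion [Ag…]: ligand charges -2, Ag(I) ⇒ ion charge 1−.
One 2+ cation requires 2 of the 1− anion.

[Mo(NCS)2(phen)2][AgBrI]2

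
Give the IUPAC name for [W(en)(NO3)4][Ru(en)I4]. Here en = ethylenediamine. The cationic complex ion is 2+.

Both ions are complex: the cation is named first with the plain metal name, the anion second with the -ate form; each ion's ligands are alphabetised independently.
The complex cation is given as 2+; its ligand charges sum to -4, so W = +6.
A 1:1 salt means the anion carries the equal and opposite charge, 2−.
Anion: ligand charges sum to -4; for the ion to be 2−, Ru = +2.

(ethylenediamine)tetranitratotungsten(VI) (ethylenediamine)tetraiodoruthenate(II)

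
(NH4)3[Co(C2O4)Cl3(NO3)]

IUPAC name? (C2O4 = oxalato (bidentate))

ammonium trichloronitratooxalatocobaltate(III)

The 3 ammonium counter-ions carry a total charge of +3, so each complex ion is 3−.
Ligand charges: 3×chloro (-1 each), 1×nitrato (-1 each), 1×oxalato (-2 each); total -6. So Co + (-6) = 3−, giving Co = +3.
The complex ion is anionic, so cobalt takes the -ate form cobaltate(III).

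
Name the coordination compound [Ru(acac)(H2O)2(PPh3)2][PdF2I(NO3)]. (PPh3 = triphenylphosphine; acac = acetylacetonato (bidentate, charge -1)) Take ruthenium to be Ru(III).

Ru is given as +3; the cation's ligand charges sum to -1, so the complex cation is 2+.
A 1:1 salt means the anion carries the equal and opposite charge, 2−.
Anion: ligand charges sum to -4; for the ion to be 2−, Pd = +2.

(acetylacetonato)diaquabis(triphenylphosphine)ruthenium(III) difluoroiodonitratopalladate(II)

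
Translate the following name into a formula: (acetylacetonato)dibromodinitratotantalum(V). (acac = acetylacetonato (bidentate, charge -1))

Ligands: 1 acetylacetonato (acac, -1), 2 nitrato (NO3, -1), 2 bromo (Br, -1). Ligand charge sum = -5.
With Ta in oxidation state +5, the complex ion is [Ta...].

[Ta(acac)Br2(NO3)2]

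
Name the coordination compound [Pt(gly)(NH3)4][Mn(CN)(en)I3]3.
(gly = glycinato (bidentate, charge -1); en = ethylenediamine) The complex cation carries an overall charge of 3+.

Both ions are complex: the cation is named first with the plain metal name, the anion second with the -ate form; each ion's ligands are alphabetised independently.
The complex cation is given as 3+; its ligand charges sum to -1, so Pt = +4.
With 3 anions per cation, each anion must be 3/3 = 1−.
Anion: ligand charges sum to -4; for the ion to be 1−, Mn = +3.

tetraammine(glycinato)platinum(IV) cyano(ethylenediamine)triiodomanganate(III)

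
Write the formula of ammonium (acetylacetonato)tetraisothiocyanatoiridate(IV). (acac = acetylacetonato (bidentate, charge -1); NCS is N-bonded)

Ligands: 1 acetylacetonato (acac, -1), 4 isothiocyanato (NCS, -1). Ligand charge sum = -5.
Charge balance with ammonium (+1) requires 1 complex ion per 1 ammonium.

NH4[Ir(acac)(NCS)4]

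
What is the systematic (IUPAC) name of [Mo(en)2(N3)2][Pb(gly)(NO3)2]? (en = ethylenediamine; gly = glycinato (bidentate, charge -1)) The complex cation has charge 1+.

diazidobis(ethylenediamine)molybdenum(III) (glycinato)dinitratoplumbate(II)

The complex cation is given as 1+; its ligand charges sum to -2, so Mo = +3.
A 1:1 salt means the anion carries the equal and opposite charge, 1−.
Anion: ligand charges sum to -3; for the ion to be 1−, Pb = +2.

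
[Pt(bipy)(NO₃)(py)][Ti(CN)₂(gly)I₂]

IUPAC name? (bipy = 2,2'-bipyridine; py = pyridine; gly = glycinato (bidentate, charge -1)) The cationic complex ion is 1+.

(2,2'-bipyridine)nitrato(pyridine)platinum(II) dicyano(glycinato)diiodotitanate(IV)

The complex cation is given as 1+; its ligand charges sum to -1, so Pt = +2.
A 1:1 salt means the anion carries the equal and opposite charge, 1−.
Anion: ligand charges sum to -5; for the ion to be 1−, Ti = +4.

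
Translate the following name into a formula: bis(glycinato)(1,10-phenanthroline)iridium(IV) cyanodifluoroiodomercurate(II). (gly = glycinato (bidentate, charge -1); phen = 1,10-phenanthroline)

Cation [Ir…]: ligand charges -2, Ir(IV) ⇒ ion charge 2+.
Anion [Hg…]: ligand charges -4, Hg(II) ⇒ ion charge 2−.
One 2+ cation balances one 2− anion.

[Ir(gly)2(phen)][Hg(CN)F2I]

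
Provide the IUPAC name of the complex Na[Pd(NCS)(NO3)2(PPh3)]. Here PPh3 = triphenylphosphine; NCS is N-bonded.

The 1 sodium counter-ion carries a total charge of +1, so each complex ion is 1−.
Ligand charges: 1×triphenylphosphine (neutral), 2×nitrato (-1 each), 1×isothiocyanato (-1 each); total -3. So Pd + (-3) = 1−, giving Pd = +2.
Ligands are named alphabetically: isothiocyanato before nitrato before triphenylphosphine.
The complex ion is anionic, so palladium takes the -ate form palladate(II).

sodium isothiocyanatodinitrato(triphenylphosphine)palladate(II)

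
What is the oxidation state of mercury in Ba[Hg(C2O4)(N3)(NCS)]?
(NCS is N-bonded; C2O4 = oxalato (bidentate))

+2

1 barium outside the brackets (+2 each) → the complex ion is 2−.
Ligand charges: 1×NCS = -1; 1×N3 = -1; 1×C2O4 = -2; sum -4.
Hg + (-4) = 2− ⇒ Hg is +2.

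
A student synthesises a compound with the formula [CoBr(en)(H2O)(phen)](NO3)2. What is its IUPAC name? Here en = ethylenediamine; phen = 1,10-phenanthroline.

The 2 nitrate counter-ions carry a total charge of -2, so each complex ion is 2+.
Ligand charges: 1×ethylenediamine (neutral), 1×aqua (neutral), 1×1,10-phenanthroline (neutral), 1×bromo (-1 each); total -1. So Co + (-1) = 2+, giving Co = +3.
Ligands are named alphabetically: aqua before bromo before ethylenediamine before phenanthroline.

aquabromo(ethylenediamine)(1,10-phenanthroline)cobalt(III) nitrate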